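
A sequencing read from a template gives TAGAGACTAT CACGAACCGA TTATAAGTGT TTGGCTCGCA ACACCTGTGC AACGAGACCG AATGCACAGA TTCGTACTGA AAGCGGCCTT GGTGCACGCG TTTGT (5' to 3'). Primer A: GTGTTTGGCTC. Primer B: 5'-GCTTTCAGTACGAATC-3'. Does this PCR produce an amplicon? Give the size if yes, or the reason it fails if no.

Yes — a 58 bp product.

Primer A (GTGTTTGGCTC) matches the top strand at positions 27–37; it acts as a forward primer.
Primer B's reverse complement is GATTCGTACTGAAAGC, matching the top strand at positions 69–84; it acts as a reverse primer.
The 3' ends face each other across positions 27–84, giving a 58 bp product.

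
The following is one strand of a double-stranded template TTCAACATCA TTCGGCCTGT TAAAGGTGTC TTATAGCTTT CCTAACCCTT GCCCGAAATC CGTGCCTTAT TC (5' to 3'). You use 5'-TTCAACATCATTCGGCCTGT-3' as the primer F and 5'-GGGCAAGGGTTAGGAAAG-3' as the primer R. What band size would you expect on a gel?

Scanning the template, TTCAACATCATTCGGCCTGT occurs at positions 1–20; this primer anneals to the bottom strand there with its 3' end pointing downstream.
Reverse complement of the reverse primer: CTTTCCTAACCCTTGCCC. This occurs on the top strand at positions 37–54.
Product length = (reverse-primer end) − (forward-primer start) + 1 = 54 − 1 + 1 = 54 bp.

54 bp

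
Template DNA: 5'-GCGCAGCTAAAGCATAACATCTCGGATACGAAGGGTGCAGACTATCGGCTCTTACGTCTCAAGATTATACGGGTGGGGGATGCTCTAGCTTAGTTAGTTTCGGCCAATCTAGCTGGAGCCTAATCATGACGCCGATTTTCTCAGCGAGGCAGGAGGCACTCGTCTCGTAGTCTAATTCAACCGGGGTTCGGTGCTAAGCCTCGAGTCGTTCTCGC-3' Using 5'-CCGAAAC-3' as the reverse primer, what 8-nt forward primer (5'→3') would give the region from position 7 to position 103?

The reverse primer's reverse complement GTTTCGG matches the template at positions 97–103; the product starts at position 7.
The forward primer is identical to the top strand over positions 7–14: CTAAAGCA.

5'-CTAAAGCA-3'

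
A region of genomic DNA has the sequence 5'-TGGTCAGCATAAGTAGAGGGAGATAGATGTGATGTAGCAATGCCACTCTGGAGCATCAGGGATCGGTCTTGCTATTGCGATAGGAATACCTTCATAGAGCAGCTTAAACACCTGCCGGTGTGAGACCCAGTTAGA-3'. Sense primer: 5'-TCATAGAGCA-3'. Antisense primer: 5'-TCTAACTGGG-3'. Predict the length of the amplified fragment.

44 bp

Scanning the template, TCATAGAGCA occurs at positions 92–101; this primer anneals to the bottom strand there with its 3' end pointing downstream.
The reverse primer's reverse complement is CCCAGTTAGA, which matches the template at positions 126–135.
Product length = (reverse-primer end) − (forward-primer start) + 1 = 135 − 92 + 1 = 44 bp.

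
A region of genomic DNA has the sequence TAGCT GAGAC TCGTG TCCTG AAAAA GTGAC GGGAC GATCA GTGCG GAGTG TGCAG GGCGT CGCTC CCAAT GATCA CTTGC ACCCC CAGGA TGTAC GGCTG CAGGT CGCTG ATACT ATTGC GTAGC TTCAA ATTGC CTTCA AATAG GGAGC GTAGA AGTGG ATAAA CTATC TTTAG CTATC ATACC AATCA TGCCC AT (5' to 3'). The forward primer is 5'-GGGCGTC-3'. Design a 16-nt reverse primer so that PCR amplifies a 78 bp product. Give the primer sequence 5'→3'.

5'-ATTTGAAGCTACGCAA-3'

The forward primer binds at positions 55–61, so a 78 bp product ends at position 55 + 78 − 1 = 132.
The reverse primer anneals to the top strand over positions 117–132, i.e. to TTGCGTAGCTTCAAAT.
Its sequence written 5'→3' is the reverse complement: ATTTGAAGCTACGCAA.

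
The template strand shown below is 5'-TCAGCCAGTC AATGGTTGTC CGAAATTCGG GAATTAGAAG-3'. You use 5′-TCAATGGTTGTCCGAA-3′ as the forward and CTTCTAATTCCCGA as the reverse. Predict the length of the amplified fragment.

32 bp

Scanning the template, TCAATGGTTGTCCGAA occurs at positions 9–24; this primer anneals to the bottom strand there with its 3' end pointing downstream.
Reverse complement of the reverse primer: TCGGGAATTAGAAG. This occurs on the top strand at positions 27–40.
Amplicon spans positions 9–40: 32 bp.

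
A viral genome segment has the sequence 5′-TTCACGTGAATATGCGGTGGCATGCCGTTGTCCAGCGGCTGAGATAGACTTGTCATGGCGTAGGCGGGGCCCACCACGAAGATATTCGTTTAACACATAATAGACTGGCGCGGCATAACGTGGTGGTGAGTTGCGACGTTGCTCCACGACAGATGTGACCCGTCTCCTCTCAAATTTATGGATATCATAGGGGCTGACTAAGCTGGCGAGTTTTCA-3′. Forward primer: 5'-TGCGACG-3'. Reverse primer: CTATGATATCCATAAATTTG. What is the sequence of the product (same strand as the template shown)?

5'-TGCGACGTTGCTCCACGACAGATGTGACCCGTCTCCTCTCAAATTTATGGATATCATAG-3'

Scanning the template, TGCGACG occurs at positions 132–138; this primer anneals to the bottom strand there with its 3' end pointing downstream.
Reverse complement of the reverse primer: CAAATTTATGGATATCATAG. This occurs on the top strand at positions 171–190.
The product is the template from position 132 through 190 (59 bp).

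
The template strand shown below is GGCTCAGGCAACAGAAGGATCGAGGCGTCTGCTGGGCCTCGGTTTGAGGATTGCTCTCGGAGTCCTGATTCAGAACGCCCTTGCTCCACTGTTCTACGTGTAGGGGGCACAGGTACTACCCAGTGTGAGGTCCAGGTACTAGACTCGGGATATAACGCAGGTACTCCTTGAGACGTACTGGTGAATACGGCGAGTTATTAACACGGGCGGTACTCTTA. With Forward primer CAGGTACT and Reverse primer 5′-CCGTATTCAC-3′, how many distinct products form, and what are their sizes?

Three products: 81 bp, 58 bp, 33 bp

The forward primer CAGGTACT matches the top strand at positions 110–117, 133–140, 158–165.
The reverse primer's reverse complement is GTGAATACGG, matching at positions 181–190.
Each forward site pairs with the reverse site to give a product ending at position 190: sizes 81, 58, 33 bp.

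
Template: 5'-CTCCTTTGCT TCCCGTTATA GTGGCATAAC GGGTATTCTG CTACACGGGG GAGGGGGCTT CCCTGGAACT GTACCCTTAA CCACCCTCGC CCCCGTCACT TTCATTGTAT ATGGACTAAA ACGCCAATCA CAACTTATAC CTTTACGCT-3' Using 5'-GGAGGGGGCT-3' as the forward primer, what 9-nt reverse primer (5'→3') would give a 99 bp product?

The forward primer binds at positions 50–59, so a 99 bp product ends at position 50 + 99 − 1 = 148.
The reverse primer anneals to the top strand over positions 140–148, i.e. to CCTTTACGC.
Its sequence written 5'→3' is the reverse complement: GCGTAAAGG.

5'-GCGTAAAGG-3'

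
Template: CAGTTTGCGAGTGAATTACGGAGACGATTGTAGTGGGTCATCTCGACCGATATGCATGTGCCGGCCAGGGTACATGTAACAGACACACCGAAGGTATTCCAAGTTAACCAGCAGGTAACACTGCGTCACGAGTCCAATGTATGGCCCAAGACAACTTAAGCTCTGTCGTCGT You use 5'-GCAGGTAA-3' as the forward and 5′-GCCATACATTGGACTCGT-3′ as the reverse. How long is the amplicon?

35 bp

Forward primer GCAGGTAA is found on the top strand at positions 111–118.
Taking the reverse complement of GCCATACATTGGACTCGT gives ACGAGTCCAATGTATGGC, found at positions 128–145 on the template; the primer anneals here to the top strand with its 3' end pointing upstream.
Product length = (reverse-primer end) − (forward-primer start) + 1 = 145 − 111 + 1 = 35 bp.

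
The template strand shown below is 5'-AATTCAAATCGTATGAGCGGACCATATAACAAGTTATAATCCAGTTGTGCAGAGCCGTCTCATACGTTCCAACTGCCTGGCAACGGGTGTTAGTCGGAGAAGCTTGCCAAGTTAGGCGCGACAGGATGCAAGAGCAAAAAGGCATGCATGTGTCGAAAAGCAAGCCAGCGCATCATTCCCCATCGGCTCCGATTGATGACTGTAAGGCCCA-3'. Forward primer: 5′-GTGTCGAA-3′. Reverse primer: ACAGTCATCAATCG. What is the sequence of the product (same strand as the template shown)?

Scanning the template, GTGTCGAA occurs at positions 150–157; this primer anneals to the bottom strand there with its 3' end pointing downstream.
Reverse complement of the reverse primer: CGATTGATGACTGT. This occurs on the top strand at positions 190–203.
The product is the template from position 150 through 203 (54 bp).

5'-GTGTCGAAAAGCAAGCCAGCGCATCATTCCCCATCGGCTCCGATTGATGACTGT-3'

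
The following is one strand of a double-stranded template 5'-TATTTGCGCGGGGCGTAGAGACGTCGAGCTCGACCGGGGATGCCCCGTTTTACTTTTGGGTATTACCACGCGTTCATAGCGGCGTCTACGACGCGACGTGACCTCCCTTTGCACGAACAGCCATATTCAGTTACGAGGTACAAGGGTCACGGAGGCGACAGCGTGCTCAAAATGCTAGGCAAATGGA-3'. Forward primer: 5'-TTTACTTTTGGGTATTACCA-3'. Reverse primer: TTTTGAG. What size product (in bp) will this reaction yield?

124 bp

Scanning the template, TTTACTTTTGGGTATTACCA occurs at positions 49–68; this primer anneals to the bottom strand there with its 3' end pointing downstream.
The reverse primer's reverse complement is CTCAAAA, which matches the template at positions 166–172.
Amplicon spans positions 49–172: 124 bp.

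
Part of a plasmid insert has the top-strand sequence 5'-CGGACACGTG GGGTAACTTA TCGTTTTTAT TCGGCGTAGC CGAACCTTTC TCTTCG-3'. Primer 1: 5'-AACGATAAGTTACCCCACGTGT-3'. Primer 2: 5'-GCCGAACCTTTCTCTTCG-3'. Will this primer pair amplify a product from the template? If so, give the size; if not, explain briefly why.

No product — the primers' 3' ends point away from each other.

Primer 1 (AACGATAAGTTACCCCACGTGT) has reverse complement ACACGTGGGGTAACTTATCGTT, which matches the top strand at positions 4–25; primer 1 anneals to the top strand there with its 3' end pointing upstream toward position 4.
Primer 2 (GCCGAACCTTTCTCTTCG) matches the top strand directly at positions 39–56; it anneals to the bottom strand with its 3' end pointing downstream toward position 56.
The 3' ends diverge (primer 1 extends toward position 1, primer 2 toward position 56), so the primers never converge on a shared product.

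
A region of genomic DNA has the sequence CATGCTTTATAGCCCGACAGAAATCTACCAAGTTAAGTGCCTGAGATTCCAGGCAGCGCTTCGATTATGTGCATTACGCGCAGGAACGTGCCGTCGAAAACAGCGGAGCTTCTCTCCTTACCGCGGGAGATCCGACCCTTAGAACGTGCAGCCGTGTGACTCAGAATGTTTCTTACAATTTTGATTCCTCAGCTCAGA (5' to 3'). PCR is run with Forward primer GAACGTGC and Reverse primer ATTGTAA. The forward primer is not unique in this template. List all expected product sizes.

The forward primer GAACGTGC matches the top strand at positions 84–91, 142–149.
The reverse primer's reverse complement is TTACAAT, matching at positions 173–179.
Each forward site pairs with the reverse site to give a product ending at position 179: sizes 96, 38 bp.

96 bp, 38 bp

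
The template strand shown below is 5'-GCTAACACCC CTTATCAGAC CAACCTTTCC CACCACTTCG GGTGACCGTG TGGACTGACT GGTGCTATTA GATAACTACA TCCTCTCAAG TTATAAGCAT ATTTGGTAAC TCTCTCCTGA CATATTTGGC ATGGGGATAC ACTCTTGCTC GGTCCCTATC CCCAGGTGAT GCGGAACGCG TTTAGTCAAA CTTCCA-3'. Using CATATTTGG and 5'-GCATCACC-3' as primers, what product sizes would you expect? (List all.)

The forward primer CATATTTGG matches the top strand at positions 98–106, 121–129.
The reverse primer's reverse complement is GGTGATGC, matching at positions 165–172.
Each forward site pairs with the reverse site to give a product ending at position 172: sizes 75, 52 bp.

75 bp, 52 bp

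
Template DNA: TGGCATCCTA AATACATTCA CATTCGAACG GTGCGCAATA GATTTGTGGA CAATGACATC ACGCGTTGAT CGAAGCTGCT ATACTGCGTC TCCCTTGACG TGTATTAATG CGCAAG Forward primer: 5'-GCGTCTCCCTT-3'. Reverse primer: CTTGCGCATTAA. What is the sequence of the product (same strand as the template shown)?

Forward primer GCGTCTCCCTT is found on the top strand at positions 86–96.
Taking the reverse complement of CTTGCGCATTAA gives TTAATGCGCAAG, found at positions 105–116 on the template; the primer anneals here to the top strand with its 3' end pointing upstream.
The product is the template from position 86 through 116 (31 bp).

5'-GCGTCTCCCTTGACGTGTATTAATGCGCAAG-3'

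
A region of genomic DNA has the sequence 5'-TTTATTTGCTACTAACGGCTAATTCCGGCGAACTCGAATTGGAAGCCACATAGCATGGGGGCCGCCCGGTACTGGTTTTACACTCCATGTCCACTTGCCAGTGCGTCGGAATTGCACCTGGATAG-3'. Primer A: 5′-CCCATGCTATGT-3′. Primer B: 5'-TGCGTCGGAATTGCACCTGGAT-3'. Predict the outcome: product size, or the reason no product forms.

Primer A (CCCATGCTATGT) has reverse complement ACATAGCATGGG, which matches the top strand at positions 48–59; primer A anneals to the top strand there with its 3' end pointing upstream toward position 48.
Primer B (TGCGTCGGAATTGCACCTGGAT) matches the top strand directly at positions 102–123; it anneals to the bottom strand with its 3' end pointing downstream toward position 123.
The 3' ends diverge (primer A extends toward position 1, primer B toward position 125), so the primers never converge on a shared product.

No product — the primers' 3' ends point away from each other.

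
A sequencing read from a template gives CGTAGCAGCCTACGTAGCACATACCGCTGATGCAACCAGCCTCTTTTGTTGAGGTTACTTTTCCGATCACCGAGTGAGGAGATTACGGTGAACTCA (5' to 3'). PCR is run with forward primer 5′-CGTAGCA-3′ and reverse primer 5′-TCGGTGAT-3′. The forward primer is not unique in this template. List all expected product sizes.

The forward primer CGTAGCA matches the top strand at positions 1–7, 13–19.
The reverse primer's reverse complement is ATCACCGA, matching at positions 66–73.
Each forward site pairs with the reverse site to give a product ending at position 73: sizes 73, 61 bp.

73 bp, 61 bp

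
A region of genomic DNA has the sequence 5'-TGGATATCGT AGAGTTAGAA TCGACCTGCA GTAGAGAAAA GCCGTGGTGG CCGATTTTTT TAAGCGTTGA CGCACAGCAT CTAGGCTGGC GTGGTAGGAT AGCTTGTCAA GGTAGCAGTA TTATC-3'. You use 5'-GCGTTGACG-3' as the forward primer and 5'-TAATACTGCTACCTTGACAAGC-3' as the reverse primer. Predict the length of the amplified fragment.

Scanning the template, GCGTTGACG occurs at positions 64–72; this primer anneals to the bottom strand there with its 3' end pointing downstream.
Taking the reverse complement of TAATACTGCTACCTTGACAAGC gives GCTTGTCAAGGTAGCAGTATTA, found at positions 102–123 on the template; the primer anneals here to the top strand with its 3' end pointing upstream.
Product length = (reverse-primer end) − (forward-primer start) + 1 = 123 − 64 + 1 = 60 bp.

60 bp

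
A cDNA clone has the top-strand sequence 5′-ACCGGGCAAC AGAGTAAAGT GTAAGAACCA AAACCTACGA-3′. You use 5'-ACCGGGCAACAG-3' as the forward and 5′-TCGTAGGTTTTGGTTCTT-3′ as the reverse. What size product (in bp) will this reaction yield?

The forward primer matches the template at positions 1–12.
The reverse primer's reverse complement is AAGAACCAAAACCTACGA, which matches the template at positions 23–40.
Amplicon spans positions 1–40: 40 bp.

40 bp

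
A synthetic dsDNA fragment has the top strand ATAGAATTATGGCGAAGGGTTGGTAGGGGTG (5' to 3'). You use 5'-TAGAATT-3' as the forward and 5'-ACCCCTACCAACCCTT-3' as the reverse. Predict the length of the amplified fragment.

The forward primer matches the template at positions 2–8.
Reverse complement of the reverse primer: AAGGGTTGGTAGGGGT. This occurs on the top strand at positions 15–30.
Amplicon spans positions 2–30: 29 bp.

29 bp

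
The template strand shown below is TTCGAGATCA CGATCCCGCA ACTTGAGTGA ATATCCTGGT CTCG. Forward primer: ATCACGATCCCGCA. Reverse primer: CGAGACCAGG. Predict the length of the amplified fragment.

Forward primer ATCACGATCCCGCA is found on the top strand at positions 7–20.
Taking the reverse complement of CGAGACCAGG gives CCTGGTCTCG, found at positions 35–44 on the template; the primer anneals here to the top strand with its 3' end pointing upstream.
Product length = (reverse-primer end) − (forward-primer start) + 1 = 44 − 7 + 1 = 38 bp.

38 bp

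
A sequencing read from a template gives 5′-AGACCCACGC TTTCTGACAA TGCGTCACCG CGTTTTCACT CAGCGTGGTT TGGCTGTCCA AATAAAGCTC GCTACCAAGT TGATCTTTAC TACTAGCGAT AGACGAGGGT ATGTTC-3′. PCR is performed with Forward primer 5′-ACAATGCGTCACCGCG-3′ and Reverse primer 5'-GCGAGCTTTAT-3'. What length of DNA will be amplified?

Scanning the template, ACAATGCGTCACCGCG occurs at positions 17–32; this primer anneals to the bottom strand there with its 3' end pointing downstream.
The reverse primer's reverse complement is ATAAAGCTCGC, which matches the template at positions 62–72.
The product runs from position 17 to position 72, so its length is 72 − 17 + 1 = 56 bp.

56 bp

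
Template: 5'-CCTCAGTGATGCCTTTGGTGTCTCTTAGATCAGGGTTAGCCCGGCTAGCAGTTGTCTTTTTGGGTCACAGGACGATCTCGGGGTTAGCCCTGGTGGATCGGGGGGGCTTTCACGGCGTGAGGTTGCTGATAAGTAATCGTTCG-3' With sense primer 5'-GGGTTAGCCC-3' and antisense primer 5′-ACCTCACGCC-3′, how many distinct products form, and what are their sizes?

The forward primer GGGTTAGCCC matches the top strand at positions 33–42, 81–90.
The reverse primer's reverse complement is GGCGTGAGGT, matching at positions 114–123.
Each forward site pairs with the reverse site to give a product ending at position 123: sizes 91, 43 bp.

Two products: 91 bp, 43 bp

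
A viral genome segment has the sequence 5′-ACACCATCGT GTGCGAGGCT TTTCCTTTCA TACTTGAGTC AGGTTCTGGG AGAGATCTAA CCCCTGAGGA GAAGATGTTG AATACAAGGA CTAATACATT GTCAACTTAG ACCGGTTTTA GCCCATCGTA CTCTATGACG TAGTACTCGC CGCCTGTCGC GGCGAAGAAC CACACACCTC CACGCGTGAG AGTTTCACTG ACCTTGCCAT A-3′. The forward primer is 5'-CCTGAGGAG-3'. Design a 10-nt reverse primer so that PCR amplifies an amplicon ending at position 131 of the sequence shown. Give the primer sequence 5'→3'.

The forward primer binds at positions 63–71; the product's 3' end on the top strand is position 131.
The reverse primer anneals to the top strand over positions 122–131, i.e. to CCCATCGTAC.
Its sequence written 5'→3' is the reverse complement: GTACGATGGG.

5'-GTACGATGGG-3'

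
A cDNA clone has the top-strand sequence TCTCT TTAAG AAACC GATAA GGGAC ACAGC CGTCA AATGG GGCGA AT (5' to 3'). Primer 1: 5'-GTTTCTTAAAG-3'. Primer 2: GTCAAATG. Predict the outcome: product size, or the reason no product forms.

No product — the primers' 3' ends point away from each other.

Primer 1 (GTTTCTTAAAG) has reverse complement CTTTAAGAAAC, which matches the top strand at positions 4–14; primer 1 anneals to the top strand there with its 3' end pointing upstream toward position 4.
Primer 2 (GTCAAATG) matches the top strand directly at positions 32–39; it anneals to the bottom strand with its 3' end pointing downstream toward position 39.
The 3' ends diverge (primer 1 extends toward position 1, primer 2 toward position 47), so the primers never converge on a shared product.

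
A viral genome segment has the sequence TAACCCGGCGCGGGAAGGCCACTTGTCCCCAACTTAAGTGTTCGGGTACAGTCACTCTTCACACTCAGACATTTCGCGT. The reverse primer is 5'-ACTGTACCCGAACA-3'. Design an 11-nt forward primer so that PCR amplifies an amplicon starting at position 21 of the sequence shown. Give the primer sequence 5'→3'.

The reverse primer's reverse complement TGTTCGGGTACAGT matches the template at positions 39–52; the product starts at position 21.
The forward primer is identical to the top strand over positions 21–31: ACTTGTCCCCA.

5'-ACTTGTCCCCA-3'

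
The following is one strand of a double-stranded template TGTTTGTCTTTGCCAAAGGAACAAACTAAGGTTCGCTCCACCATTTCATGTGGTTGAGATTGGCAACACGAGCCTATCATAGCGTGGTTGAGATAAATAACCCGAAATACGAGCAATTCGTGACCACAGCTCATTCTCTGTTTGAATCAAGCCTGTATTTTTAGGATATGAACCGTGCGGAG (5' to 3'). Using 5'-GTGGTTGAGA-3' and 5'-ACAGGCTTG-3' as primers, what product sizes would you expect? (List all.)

The forward primer GTGGTTGAGA matches the top strand at positions 50–59, 84–93.
The reverse primer's reverse complement is CAAGCCTGT, matching at positions 148–156.
Each forward site pairs with the reverse site to give a product ending at position 156: sizes 107, 73 bp.

107 bp, 73 bp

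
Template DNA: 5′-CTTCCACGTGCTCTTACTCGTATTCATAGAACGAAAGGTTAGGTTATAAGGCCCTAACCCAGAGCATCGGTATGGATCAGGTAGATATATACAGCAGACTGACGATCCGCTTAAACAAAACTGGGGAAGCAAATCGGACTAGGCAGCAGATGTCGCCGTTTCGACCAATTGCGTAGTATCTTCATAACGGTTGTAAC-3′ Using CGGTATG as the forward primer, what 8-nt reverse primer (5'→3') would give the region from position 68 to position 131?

5'-TGCTTCCC-3'

The product's 3' end on the top strand is position 131.
The reverse primer anneals to the top strand over positions 124–131, i.e. to GGGAAGCA.
Its sequence written 5'→3' is the reverse complement: TGCTTCCC.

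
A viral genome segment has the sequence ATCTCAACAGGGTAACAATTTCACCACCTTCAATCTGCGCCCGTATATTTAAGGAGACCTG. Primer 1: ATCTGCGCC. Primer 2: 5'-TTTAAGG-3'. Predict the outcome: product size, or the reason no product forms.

No product — both primers anneal to the same strand and extend in the same direction.

Primer 1 (ATCTGCGCC) matches the top strand at positions 33–41 (3' end points downstream).
Primer 2 (TTTAAGG) also matches the top strand directly, at positions 48–54 — its reverse complement CCTTAAA is not present.
Both primers anneal to the bottom strand with 3' ends pointing the same way, so neither can prime synthesis back toward the other.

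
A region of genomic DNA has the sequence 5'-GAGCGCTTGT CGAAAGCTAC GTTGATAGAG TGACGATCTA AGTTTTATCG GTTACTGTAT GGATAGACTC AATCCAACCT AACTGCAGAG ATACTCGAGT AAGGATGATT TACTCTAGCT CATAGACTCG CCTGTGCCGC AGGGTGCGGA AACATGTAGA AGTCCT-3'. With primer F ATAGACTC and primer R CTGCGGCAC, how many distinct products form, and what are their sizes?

Two products: 80 bp, 21 bp

The forward primer ATAGACTC matches the top strand at positions 63–70, 122–129.
The reverse primer's reverse complement is GTGCCGCAG, matching at positions 134–142.
Each forward site pairs with the reverse site to give a product ending at position 142: sizes 80, 21 bp.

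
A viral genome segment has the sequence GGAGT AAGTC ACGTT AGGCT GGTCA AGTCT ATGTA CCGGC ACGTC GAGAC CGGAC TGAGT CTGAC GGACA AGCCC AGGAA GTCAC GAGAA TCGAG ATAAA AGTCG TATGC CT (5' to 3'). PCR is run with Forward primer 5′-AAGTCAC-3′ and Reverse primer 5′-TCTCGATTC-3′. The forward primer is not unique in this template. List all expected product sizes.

91 bp, 18 bp

The forward primer AAGTCAC matches the top strand at positions 6–12, 79–85.
The reverse primer's reverse complement is GAATCGAGA, matching at positions 88–96.
Each forward site pairs with the reverse site to give a product ending at position 96: sizes 91, 18 bp.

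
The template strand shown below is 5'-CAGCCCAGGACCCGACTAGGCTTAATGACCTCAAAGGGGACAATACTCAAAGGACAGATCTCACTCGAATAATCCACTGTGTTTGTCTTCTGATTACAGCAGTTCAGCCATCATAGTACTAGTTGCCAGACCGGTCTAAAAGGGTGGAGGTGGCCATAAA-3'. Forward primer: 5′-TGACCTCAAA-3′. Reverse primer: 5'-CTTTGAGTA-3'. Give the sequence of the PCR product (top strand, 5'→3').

5'-TGACCTCAAAGGGGACAATACTCAAAG-3'

Forward primer TGACCTCAAA is found on the top strand at positions 26–35.
Reverse complement of the reverse primer: TACTCAAAG. This occurs on the top strand at positions 44–52.
The product is the template from position 26 through 52 (27 bp).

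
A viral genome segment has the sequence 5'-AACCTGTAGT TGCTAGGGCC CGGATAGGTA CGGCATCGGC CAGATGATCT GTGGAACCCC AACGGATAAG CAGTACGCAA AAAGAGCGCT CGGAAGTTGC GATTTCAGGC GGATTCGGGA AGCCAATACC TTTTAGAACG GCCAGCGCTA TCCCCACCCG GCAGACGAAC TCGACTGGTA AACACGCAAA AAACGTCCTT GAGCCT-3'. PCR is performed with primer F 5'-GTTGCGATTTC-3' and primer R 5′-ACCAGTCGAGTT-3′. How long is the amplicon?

Forward primer GTTGCGATTTC is found on the top strand at positions 96–106.
Reverse complement of the reverse primer: AACTCGACTGGT. This occurs on the top strand at positions 168–179.
Amplicon spans positions 96–179: 84 bp.

84 bp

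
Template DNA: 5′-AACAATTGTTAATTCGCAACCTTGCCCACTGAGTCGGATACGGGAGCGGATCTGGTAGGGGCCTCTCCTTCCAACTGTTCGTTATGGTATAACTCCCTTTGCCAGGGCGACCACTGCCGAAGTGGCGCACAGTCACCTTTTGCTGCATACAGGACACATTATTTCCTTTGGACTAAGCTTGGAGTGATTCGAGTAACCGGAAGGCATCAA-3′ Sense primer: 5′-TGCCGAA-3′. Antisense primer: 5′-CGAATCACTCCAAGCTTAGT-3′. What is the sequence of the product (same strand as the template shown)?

The forward primer matches the template at positions 115–121.
Taking the reverse complement of CGAATCACTCCAAGCTTAGT gives ACTAAGCTTGGAGTGATTCG, found at positions 172–191 on the template; the primer anneals here to the top strand with its 3' end pointing upstream.
The product is the template from position 115 through 191 (77 bp).

5'-TGCCGAAGTGGCGCACAGTCACCTTTTGCTGCATACAGGACACATTATTTCCTTTGGACTAAGCTTGGAGTGATTCG-3'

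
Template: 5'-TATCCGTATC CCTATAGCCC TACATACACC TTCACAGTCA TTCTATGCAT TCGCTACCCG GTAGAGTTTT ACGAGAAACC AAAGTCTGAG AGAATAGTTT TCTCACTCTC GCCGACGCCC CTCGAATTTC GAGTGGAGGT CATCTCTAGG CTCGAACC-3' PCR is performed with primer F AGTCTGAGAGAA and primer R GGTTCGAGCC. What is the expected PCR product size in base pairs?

76 bp

The forward primer matches the template at positions 83–94.
Taking the reverse complement of GGTTCGAGCC gives GGCTCGAACC, found at positions 149–158 on the template; the primer anneals here to the top strand with its 3' end pointing upstream.
The product runs from position 83 to position 158, so its length is 158 − 83 + 1 = 76 bp.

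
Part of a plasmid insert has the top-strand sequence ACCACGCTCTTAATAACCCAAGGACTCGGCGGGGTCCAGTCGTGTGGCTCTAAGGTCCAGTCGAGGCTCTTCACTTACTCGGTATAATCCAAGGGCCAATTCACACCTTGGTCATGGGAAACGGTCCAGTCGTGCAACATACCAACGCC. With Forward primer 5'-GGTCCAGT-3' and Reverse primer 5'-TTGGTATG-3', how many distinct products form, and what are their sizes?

The forward primer GGTCCAGT matches the top strand at positions 33–40, 54–61, 123–130.
The reverse primer's reverse complement is CATACCAA, matching at positions 138–145.
Each forward site pairs with the reverse site to give a product ending at position 145: sizes 113, 92, 23 bp.

Three products: 113 bp, 92 bp, 23 bp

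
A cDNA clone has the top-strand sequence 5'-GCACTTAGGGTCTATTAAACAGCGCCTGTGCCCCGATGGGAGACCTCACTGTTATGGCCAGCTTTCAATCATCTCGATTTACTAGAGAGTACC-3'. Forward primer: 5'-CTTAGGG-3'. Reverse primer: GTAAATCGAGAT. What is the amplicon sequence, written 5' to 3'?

5'-CTTAGGGTCTATTAAACAGCGCCTGTGCCCCGATGGGAGACCTCACTGTTATGGCCAGCTTTCAATCATCTCGATTTAC-3'

The forward primer matches the template at positions 4–10.
The reverse primer's reverse complement is ATCTCGATTTAC, which matches the template at positions 71–82.
The product is the template from position 4 through 82 (79 bp).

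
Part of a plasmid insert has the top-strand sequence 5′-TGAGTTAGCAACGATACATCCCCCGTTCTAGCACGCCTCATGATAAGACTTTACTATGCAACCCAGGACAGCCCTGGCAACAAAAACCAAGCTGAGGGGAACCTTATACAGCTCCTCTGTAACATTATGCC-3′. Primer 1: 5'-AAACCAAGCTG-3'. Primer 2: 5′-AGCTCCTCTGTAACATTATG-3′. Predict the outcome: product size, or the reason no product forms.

Primer 1 (AAACCAAGCTG) matches the top strand at positions 84–94 (3' end points downstream).
Primer 2 (AGCTCCTCTGTAACATTATG) also matches the top strand directly, at positions 110–129 — its reverse complement CATAATGTTACAGAGGAGCT is not present.
Both primers anneal to the bottom strand with 3' ends pointing the same way, so neither can prime synthesis back toward the other.

No product — both primers anneal to the same strand and extend in the same direction.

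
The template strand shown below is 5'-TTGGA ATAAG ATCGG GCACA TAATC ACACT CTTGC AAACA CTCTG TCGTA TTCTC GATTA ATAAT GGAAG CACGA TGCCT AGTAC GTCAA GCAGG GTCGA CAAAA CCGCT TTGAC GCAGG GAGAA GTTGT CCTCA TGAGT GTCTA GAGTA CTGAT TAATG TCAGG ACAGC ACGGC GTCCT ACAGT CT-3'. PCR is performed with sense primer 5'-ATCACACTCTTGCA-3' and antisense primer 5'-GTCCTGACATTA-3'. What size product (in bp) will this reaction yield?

145 bp

Forward primer ATCACACTCTTGCA is found on the top strand at positions 23–36.
Taking the reverse complement of GTCCTGACATTA gives TAATGTCAGGAC, found at positions 156–167 on the template; the primer anneals here to the top strand with its 3' end pointing upstream.
Amplicon spans positions 23–167: 145 bp.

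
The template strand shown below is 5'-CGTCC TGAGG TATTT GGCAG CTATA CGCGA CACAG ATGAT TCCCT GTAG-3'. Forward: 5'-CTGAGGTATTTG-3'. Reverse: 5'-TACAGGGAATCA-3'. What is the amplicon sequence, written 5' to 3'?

Forward primer CTGAGGTATTTG is found on the top strand at positions 5–16.
Reverse complement of the reverse primer: TGATTCCCTGTA. This occurs on the top strand at positions 37–48.
The product is the template from position 5 through 48 (44 bp).

5'-CTGAGGTATTTGGCAGCTATACGCGACACAGATGATTCCCTGTA-3'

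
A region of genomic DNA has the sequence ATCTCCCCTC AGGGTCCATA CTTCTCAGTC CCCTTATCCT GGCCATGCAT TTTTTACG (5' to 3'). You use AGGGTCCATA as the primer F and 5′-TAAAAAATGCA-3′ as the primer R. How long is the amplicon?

The forward primer matches the template at positions 11–20.
Taking the reverse complement of TAAAAAATGCA gives TGCATTTTTTA, found at positions 46–56 on the template; the primer anneals here to the top strand with its 3' end pointing upstream.
The product runs from position 11 to position 56, so its length is 56 − 11 + 1 = 46 bp.

46 bp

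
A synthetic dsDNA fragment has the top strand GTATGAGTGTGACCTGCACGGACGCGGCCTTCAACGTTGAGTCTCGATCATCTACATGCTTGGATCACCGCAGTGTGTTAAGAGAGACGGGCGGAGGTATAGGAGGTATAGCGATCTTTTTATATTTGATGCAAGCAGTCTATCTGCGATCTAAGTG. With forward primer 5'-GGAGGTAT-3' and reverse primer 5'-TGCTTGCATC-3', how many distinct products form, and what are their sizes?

Two products: 45 bp, 36 bp

The forward primer GGAGGTAT matches the top strand at positions 93–100, 102–109.
The reverse primer's reverse complement is GATGCAAGCA, matching at positions 128–137.
Each forward site pairs with the reverse site to give a product ending at position 137: sizes 45, 36 bp.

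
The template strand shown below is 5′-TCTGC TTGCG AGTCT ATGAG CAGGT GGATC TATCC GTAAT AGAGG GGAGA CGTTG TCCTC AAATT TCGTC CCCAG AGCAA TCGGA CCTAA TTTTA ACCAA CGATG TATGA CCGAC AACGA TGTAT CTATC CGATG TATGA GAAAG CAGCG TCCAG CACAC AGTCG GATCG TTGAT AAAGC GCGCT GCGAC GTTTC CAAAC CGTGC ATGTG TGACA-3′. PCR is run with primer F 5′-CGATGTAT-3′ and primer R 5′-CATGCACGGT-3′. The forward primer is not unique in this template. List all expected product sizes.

The forward primer CGATGTAT matches the top strand at positions 101–108, 118–125, 131–138.
The reverse primer's reverse complement is ACCGTGCATG, matching at positions 199–208.
Each forward site pairs with the reverse site to give a product ending at position 208: sizes 108, 91, 78 bp.

108 bp, 91 bp, 78 bp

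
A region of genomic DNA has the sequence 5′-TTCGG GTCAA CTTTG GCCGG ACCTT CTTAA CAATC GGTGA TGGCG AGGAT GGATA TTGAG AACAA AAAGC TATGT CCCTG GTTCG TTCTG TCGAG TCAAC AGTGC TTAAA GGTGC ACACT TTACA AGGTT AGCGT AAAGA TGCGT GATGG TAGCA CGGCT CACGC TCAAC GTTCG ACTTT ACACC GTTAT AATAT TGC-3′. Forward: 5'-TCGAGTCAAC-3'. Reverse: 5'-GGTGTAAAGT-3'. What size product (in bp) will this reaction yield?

95 bp

Forward primer TCGAGTCAAC is found on the top strand at positions 91–100.
The reverse primer's reverse complement is ACTTTACACC, which matches the template at positions 176–185.
Amplicon spans positions 91–185: 95 bp.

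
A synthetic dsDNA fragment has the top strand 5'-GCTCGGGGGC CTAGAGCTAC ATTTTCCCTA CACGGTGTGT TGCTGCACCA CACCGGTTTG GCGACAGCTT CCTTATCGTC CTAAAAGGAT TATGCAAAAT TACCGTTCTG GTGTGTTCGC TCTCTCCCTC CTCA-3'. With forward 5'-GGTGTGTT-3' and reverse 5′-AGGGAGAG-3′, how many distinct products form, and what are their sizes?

Two products: 96 bp, 20 bp

The forward primer GGTGTGTT matches the top strand at positions 34–41, 110–117.
The reverse primer's reverse complement is CTCTCCCT, matching at positions 122–129.
Each forward site pairs with the reverse site to give a product ending at position 129: sizes 96, 20 bp.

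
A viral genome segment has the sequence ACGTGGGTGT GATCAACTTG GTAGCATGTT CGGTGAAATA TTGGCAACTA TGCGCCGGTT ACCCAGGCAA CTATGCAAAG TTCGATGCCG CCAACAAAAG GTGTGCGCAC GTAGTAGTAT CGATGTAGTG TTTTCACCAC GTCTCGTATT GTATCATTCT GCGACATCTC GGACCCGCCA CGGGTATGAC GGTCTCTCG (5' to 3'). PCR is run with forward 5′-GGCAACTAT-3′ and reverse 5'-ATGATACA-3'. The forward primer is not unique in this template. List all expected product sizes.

115 bp, 92 bp

The forward primer GGCAACTAT matches the top strand at positions 43–51, 66–74.
The reverse primer's reverse complement is TGTATCAT, matching at positions 150–157.
Each forward site pairs with the reverse site to give a product ending at position 157: sizes 115, 92 bp.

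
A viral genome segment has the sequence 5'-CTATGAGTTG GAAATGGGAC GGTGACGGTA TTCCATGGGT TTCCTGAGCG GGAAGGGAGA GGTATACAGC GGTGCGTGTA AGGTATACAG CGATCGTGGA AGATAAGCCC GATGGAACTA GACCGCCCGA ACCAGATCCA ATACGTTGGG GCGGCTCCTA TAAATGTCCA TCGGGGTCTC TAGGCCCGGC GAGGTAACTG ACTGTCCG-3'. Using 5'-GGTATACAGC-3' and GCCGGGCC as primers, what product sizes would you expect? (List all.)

The forward primer GGTATACAGC matches the top strand at positions 61–70, 82–91.
The reverse primer's reverse complement is GGCCCGGC, matching at positions 183–190.
Each forward site pairs with the reverse site to give a product ending at position 190: sizes 130, 109 bp.

130 bp, 109 bp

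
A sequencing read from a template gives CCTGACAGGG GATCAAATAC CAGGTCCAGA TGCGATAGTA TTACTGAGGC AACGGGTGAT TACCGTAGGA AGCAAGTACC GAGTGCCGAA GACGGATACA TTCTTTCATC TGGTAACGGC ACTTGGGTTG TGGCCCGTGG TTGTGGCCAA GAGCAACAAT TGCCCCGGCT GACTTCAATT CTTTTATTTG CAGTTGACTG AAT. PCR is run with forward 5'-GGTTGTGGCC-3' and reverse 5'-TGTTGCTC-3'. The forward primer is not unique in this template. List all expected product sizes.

The forward primer GGTTGTGGCC matches the top strand at positions 126–135, 139–148.
The reverse primer's reverse complement is GAGCAACA, matching at positions 151–158.
Each forward site pairs with the reverse site to give a product ending at position 158: sizes 33, 20 bp.

33 bp, 20 bp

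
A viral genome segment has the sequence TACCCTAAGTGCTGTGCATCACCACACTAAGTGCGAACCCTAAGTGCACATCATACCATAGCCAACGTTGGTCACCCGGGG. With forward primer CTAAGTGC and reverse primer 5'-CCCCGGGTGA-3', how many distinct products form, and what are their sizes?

The forward primer CTAAGTGC matches the top strand at positions 5–12, 27–34, 40–47.
The reverse primer's reverse complement is TCACCCGGGG, matching at positions 72–81.
Each forward site pairs with the reverse site to give a product ending at position 81: sizes 77, 55, 42 bp.

Three products: 77 bp, 55 bp, 42 bp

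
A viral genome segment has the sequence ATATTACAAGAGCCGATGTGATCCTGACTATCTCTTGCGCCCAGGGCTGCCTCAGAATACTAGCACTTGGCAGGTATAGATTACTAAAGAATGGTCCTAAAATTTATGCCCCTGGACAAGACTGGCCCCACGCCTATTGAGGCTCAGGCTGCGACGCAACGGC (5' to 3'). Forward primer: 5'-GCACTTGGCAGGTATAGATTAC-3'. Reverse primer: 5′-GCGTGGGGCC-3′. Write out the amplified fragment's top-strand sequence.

The forward primer matches the template at positions 63–84.
Taking the reverse complement of GCGTGGGGCC gives GGCCCCACGC, found at positions 124–133 on the template; the primer anneals here to the top strand with its 3' end pointing upstream.
The product is the template from position 63 through 133 (71 bp).

5'-GCACTTGGCAGGTATAGATTACTAAAGAATGGTCCTAAAATTTATGCCCCTGGACAAGACTGGCCCCACGC-3'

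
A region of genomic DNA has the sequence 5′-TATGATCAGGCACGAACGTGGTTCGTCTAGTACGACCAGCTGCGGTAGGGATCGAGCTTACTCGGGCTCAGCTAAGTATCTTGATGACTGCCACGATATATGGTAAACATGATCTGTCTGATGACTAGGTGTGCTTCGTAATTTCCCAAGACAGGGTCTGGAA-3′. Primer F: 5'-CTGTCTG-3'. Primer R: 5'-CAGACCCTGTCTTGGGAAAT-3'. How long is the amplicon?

47 bp

Scanning the template, CTGTCTG occurs at positions 114–120; this primer anneals to the bottom strand there with its 3' end pointing downstream.
The reverse primer's reverse complement is ATTTCCCAAGACAGGGTCTG, which matches the template at positions 141–160.
Amplicon spans positions 114–160: 47 bp.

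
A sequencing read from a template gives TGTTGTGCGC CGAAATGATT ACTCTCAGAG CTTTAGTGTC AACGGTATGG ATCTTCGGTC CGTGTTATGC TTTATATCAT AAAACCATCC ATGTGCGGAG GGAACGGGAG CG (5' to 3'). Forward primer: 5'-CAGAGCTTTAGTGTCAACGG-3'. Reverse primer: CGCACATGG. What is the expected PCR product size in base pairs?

72 bp

Scanning the template, CAGAGCTTTAGTGTCAACGG occurs at positions 26–45; this primer anneals to the bottom strand there with its 3' end pointing downstream.
Reverse complement of the reverse primer: CCATGTGCG. This occurs on the top strand at positions 89–97.
The product runs from position 26 to position 97, so its length is 97 − 26 + 1 = 72 bp.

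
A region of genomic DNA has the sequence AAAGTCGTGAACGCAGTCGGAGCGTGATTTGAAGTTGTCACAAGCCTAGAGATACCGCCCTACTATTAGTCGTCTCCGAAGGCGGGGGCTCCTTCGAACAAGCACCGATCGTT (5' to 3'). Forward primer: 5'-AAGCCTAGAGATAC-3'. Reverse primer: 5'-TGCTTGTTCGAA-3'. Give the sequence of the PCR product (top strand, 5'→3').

5'-AAGCCTAGAGATACCGCCCTACTATTAGTCGTCTCCGAAGGCGGGGGCTCCTTCGAACAAGCA-3'

Scanning the template, AAGCCTAGAGATAC occurs at positions 42–55; this primer anneals to the bottom strand there with its 3' end pointing downstream.
The reverse primer's reverse complement is TTCGAACAAGCA, which matches the template at positions 93–104.
The product is the template from position 42 through 104 (63 bp).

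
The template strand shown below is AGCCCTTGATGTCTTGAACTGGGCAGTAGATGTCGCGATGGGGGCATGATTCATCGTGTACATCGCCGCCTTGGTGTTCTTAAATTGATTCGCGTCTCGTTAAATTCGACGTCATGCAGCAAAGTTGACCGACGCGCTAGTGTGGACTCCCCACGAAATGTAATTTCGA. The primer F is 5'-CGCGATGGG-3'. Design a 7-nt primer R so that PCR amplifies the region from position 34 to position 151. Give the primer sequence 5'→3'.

5'-GGGAGTC-3'

The product's 3' end on the top strand is position 151.
The reverse primer anneals to the top strand over positions 145–151, i.e. to GACTCCC.
Its sequence written 5'→3' is the reverse complement: GGGAGTC.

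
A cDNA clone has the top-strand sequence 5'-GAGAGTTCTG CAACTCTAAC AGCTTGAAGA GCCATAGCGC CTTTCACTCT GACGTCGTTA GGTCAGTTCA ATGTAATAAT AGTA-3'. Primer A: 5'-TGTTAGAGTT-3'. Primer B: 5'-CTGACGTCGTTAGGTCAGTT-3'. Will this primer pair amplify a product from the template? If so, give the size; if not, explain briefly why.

Primer A (TGTTAGAGTT) has reverse complement AACTCTAACA, which matches the top strand at positions 12–21; primer A anneals to the top strand there with its 3' end pointing upstream toward position 12.
Primer B (CTGACGTCGTTAGGTCAGTT) matches the top strand directly at positions 49–68; it anneals to the bottom strand with its 3' end pointing downstream toward position 68.
The 3' ends diverge (primer A extends toward position 1, primer B toward position 84), so the primers never converge on a shared product.

No product — the primers' 3' ends point away from each other.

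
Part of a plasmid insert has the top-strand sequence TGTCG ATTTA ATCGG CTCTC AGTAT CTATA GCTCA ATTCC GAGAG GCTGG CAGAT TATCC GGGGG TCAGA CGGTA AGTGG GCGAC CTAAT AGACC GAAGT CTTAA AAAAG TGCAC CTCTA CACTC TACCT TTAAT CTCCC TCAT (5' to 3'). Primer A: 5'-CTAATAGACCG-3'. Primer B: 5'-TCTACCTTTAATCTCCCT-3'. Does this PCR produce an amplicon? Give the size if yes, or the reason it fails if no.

Primer A (CTAATAGACCG) matches the top strand at positions 86–96 (3' end points downstream).
Primer B (TCTACCTTTAATCTCCCT) also matches the top strand directly, at positions 124–141 — its reverse complement AGGGAGATTAAAGGTAGA is not present.
Both primers anneal to the bottom strand with 3' ends pointing the same way, so neither can prime synthesis back toward the other.

No product — both primers anneal to the same strand and extend in the same direction.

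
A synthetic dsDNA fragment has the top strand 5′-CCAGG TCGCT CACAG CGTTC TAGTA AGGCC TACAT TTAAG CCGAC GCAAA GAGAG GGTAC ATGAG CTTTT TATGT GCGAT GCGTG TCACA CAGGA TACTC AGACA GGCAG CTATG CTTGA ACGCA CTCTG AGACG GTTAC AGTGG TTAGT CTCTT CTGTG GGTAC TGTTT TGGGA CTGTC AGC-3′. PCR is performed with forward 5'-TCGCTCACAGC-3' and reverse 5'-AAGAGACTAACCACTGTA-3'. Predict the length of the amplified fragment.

Forward primer TCGCTCACAGC is found on the top strand at positions 6–16.
Taking the reverse complement of AAGAGACTAACCACTGTA gives TACAGTGGTTAGTCTCTT, found at positions 138–155 on the template; the primer anneals here to the top strand with its 3' end pointing upstream.
The product runs from position 6 to position 155, so its length is 155 − 6 + 1 = 150 bp.

150 bp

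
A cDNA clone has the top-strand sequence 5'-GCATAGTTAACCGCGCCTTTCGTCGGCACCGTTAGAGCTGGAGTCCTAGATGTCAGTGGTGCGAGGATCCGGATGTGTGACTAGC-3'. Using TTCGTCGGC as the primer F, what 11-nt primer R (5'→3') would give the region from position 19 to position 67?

5'-TCCTCGCACCA-3'

The product's 3' end on the top strand is position 67.
The reverse primer anneals to the top strand over positions 57–67, i.e. to TGGTGCGAGGA.
Its sequence written 5'→3' is the reverse complement: TCCTCGCACCA.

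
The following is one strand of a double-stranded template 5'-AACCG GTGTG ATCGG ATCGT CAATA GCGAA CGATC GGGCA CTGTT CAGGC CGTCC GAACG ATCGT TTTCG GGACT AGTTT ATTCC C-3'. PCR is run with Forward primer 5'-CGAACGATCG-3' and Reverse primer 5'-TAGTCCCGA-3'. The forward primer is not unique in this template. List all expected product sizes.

50 bp, 22 bp

The forward primer CGAACGATCG matches the top strand at positions 27–36, 55–64.
The reverse primer's reverse complement is TCGGGACTA, matching at positions 68–76.
Each forward site pairs with the reverse site to give a product ending at position 76: sizes 50, 22 bp.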